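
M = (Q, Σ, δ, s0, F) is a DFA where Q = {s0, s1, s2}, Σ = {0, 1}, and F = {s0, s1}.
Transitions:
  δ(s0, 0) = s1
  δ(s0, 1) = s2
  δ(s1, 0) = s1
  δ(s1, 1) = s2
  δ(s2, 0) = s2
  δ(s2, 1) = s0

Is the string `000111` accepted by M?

s0 --0--> s1
s1 --0--> s1
s1 --0--> s1
s1 --1--> s2
s2 --1--> s0
s0 --1--> s2
End in state s2, which is not an accepting state.

rejected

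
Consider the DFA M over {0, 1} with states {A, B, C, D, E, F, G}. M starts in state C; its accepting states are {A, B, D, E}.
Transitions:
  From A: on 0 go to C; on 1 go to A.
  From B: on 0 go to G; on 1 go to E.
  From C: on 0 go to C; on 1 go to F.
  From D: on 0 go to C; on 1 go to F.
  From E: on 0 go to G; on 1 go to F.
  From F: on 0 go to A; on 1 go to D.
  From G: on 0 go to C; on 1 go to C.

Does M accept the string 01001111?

C --0--> C
C --1--> F
F --0--> A
A --0--> C
C --1--> F
F --1--> D
D --1--> F
F --1--> D
End in state D, which is an accepting state.

accepted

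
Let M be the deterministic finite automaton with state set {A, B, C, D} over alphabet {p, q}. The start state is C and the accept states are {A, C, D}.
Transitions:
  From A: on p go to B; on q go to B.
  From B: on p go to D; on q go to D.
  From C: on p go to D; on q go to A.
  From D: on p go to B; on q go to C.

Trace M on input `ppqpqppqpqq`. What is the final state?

C --p--> D
D --p--> B
B --q--> D
D --p--> B
B --q--> D
D --p--> B
B --p--> D
D --q--> C
C --p--> D
D --q--> C
C --q--> A

A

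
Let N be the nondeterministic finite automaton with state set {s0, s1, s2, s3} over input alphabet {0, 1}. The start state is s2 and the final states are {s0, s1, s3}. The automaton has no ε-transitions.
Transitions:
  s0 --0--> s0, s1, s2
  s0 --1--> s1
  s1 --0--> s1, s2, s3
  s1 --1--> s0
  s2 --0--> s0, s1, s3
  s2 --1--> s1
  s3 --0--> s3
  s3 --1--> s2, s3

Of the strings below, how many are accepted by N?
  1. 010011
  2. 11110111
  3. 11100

3

010011: accepted
11110111: accepted
11100: accepted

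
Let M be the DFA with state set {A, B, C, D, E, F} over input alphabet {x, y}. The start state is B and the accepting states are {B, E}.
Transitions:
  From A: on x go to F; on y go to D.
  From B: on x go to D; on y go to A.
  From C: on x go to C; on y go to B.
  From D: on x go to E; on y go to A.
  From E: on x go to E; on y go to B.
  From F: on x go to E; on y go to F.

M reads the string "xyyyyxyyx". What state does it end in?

F

B --x--> D
D --y--> A
A --y--> D
D --y--> A
A --y--> D
D --x--> E
E --y--> B
B --y--> A
A --x--> F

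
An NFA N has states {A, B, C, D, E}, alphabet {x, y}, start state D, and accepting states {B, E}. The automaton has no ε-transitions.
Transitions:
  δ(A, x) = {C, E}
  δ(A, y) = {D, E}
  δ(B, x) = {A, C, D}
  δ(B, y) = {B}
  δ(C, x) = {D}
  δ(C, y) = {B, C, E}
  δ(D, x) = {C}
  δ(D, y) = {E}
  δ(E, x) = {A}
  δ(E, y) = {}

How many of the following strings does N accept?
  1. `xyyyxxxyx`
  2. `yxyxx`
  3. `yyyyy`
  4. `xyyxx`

2

`xyyyxxxyx`: rejected
`yxyxx`: accepted
`yyyyy`: rejected
`xyyxx`: accepted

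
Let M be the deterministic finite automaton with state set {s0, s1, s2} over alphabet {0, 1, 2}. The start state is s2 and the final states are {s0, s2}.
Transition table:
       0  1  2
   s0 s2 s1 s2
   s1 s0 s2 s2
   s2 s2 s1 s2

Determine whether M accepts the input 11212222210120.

accepted

s2 --1--> s1
s1 --1--> s2
s2 --2--> s2
s2 --1--> s1
s1 --2--> s2
s2 --2--> s2
s2 --2--> s2
s2 --2--> s2
s2 --2--> s2
s2 --1--> s1
s1 --0--> s0
s0 --1--> s1
s1 --2--> s2
s2 --0--> s2
End in state s2, which is an accepting state.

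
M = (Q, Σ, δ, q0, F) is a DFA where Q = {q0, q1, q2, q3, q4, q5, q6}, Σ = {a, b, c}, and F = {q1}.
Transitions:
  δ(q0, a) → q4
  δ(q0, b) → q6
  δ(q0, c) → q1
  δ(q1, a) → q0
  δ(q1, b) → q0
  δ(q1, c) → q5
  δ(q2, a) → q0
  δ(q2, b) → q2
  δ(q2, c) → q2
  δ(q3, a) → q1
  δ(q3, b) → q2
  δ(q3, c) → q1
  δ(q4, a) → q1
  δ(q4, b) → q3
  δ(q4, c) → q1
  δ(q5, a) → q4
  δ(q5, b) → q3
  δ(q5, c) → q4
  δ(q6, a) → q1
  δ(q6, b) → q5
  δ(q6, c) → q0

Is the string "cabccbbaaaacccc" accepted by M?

q0 --c--> q1
q1 --a--> q0
q0 --b--> q6
q6 --c--> q0
q0 --c--> q1
q1 --b--> q0
q0 --b--> q6
q6 --a--> q1
q1 --a--> q0
q0 --a--> q4
q4 --a--> q1
q1 --c--> q5
q5 --c--> q4
q4 --c--> q1
q1 --c--> q5
End in state q5, which is not an accepting state.

rejected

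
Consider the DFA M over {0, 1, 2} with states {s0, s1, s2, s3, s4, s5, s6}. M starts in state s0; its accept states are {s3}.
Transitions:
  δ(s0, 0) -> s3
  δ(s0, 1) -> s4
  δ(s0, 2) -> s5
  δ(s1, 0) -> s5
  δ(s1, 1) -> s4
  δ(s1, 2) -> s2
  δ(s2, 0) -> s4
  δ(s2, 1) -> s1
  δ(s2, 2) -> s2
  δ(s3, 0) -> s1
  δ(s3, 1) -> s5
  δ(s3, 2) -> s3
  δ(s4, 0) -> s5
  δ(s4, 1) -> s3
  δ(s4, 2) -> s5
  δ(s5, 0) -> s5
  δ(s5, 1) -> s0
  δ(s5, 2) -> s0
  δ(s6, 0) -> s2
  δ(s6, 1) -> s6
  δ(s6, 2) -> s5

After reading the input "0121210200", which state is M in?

s5

s0 --0--> s3
s3 --1--> s5
s5 --2--> s0
s0 --1--> s4
s4 --2--> s5
s5 --1--> s0
s0 --0--> s3
s3 --2--> s3
s3 --0--> s1
s1 --0--> s5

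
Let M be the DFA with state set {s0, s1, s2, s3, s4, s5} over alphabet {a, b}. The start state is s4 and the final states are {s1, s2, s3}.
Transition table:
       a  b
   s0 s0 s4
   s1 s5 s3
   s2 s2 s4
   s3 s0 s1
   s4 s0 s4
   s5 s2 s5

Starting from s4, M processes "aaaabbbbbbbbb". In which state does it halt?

s4

s4 --a--> s0
s0 --a--> s0
s0 --a--> s0
s0 --a--> s0
s0 --b--> s4
s4 --b--> s4
s4 --b--> s4
s4 --b--> s4
s4 --b--> s4
s4 --b--> s4
s4 --b--> s4
s4 --b--> s4
s4 --b--> s4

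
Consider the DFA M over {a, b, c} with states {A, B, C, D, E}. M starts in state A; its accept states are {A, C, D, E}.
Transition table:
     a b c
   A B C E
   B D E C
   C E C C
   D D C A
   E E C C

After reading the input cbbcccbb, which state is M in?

A --c--> E
E --b--> C
C --b--> C
C --c--> C
C --c--> C
C --c--> C
C --b--> C
C --b--> C

C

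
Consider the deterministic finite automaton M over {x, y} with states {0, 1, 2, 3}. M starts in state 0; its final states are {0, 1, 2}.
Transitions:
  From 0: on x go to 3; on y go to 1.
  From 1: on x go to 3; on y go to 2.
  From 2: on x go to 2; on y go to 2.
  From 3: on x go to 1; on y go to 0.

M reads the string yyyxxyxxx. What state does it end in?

2

0 --y--> 1
1 --y--> 2
2 --y--> 2
2 --x--> 2
2 --x--> 2
2 --y--> 2
2 --x--> 2
2 --x--> 2
2 --x--> 2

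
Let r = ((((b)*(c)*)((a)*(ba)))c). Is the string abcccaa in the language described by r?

no

No split of abcccaa into u·v has (((b)*(c)*)((a)*(ba))) matching u and c matching v.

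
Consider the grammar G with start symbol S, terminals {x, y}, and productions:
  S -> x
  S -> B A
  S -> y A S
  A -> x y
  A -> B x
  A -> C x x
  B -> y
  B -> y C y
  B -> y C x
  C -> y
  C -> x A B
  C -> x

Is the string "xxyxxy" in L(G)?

no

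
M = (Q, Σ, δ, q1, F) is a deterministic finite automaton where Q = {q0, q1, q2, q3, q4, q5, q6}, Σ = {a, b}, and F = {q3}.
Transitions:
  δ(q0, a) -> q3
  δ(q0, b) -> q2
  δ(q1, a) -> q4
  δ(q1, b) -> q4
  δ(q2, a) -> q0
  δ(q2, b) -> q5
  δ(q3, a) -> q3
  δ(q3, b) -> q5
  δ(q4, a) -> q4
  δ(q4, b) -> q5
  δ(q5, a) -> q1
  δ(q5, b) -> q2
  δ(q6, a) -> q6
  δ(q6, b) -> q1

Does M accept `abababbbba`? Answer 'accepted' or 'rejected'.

rejected

q1 --a--> q4
q4 --b--> q5
q5 --a--> q1
q1 --b--> q4
q4 --a--> q4
q4 --b--> q5
q5 --b--> q2
q2 --b--> q5
q5 --b--> q2
q2 --a--> q0
End in state q0, which is not an accepting state.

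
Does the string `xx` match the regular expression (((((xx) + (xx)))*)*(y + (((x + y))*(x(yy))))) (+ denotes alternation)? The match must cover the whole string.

no

No split of xx into u·v has ((((xx)+(xx)))*)* matching u and (y+(((x+y))*(x(yy)))) matching v.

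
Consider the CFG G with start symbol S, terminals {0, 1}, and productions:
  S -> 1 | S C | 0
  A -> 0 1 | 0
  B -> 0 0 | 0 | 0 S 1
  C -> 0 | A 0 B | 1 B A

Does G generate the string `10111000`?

no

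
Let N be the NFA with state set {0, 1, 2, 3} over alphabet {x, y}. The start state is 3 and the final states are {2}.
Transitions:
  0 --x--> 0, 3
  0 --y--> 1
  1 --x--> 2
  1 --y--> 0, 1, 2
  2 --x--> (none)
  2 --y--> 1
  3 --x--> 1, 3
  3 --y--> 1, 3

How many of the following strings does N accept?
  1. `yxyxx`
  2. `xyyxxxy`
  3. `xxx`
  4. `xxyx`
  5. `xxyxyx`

`yxyxx`: accepted
`xyyxxxy`: accepted
`xxx`: accepted
`xxyx`: accepted
`xxyxyx`: accepted

5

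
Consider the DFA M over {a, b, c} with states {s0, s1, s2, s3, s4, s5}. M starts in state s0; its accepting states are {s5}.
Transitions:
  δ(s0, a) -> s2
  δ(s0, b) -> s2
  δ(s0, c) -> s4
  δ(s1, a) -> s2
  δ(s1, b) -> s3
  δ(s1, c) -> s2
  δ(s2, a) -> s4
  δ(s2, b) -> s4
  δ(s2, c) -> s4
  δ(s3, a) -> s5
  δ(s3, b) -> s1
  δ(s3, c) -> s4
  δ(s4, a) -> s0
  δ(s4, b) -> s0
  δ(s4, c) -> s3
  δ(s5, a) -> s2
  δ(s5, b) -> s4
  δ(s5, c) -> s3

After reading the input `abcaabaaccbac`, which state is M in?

s4

s0 --a--> s2
s2 --b--> s4
s4 --c--> s3
s3 --a--> s5
s5 --a--> s2
s2 --b--> s4
s4 --a--> s0
s0 --a--> s2
s2 --c--> s4
s4 --c--> s3
s3 --b--> s1
s1 --a--> s2
s2 --c--> s4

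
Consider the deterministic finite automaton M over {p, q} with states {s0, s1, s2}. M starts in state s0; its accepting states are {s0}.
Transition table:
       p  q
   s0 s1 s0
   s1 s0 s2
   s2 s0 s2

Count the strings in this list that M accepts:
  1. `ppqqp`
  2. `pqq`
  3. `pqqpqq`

`ppqqp`: rejected
`pqq`: rejected
`pqqpqq`: accepted

1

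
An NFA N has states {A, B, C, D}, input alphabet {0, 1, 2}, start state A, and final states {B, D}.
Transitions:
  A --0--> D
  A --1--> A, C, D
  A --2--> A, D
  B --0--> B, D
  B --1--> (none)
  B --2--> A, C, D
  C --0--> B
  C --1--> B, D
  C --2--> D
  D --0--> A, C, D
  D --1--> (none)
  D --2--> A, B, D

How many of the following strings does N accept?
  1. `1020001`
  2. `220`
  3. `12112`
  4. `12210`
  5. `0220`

`1020001`: accepted
`220`: accepted
`12112`: accepted
`12210`: accepted
`0220`: accepted

5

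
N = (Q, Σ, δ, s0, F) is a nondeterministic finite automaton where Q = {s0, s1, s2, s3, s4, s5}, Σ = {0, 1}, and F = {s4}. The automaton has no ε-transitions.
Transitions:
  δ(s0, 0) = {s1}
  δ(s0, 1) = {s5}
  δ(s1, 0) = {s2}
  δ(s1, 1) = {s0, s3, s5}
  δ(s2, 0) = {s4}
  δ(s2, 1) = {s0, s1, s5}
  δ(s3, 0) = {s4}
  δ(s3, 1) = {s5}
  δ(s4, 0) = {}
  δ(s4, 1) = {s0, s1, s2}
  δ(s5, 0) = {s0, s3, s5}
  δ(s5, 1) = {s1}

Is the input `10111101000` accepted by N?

Start: {s0}
read 1: {s5}
read 0: {s0, s3, s5}
read 1: {s1, s5}
read 1: {s0, s1, s3, s5}
read 1: {s0, s1, s3, s5}
read 1: {s0, s1, s3, s5}
read 0: {s0, s1, s2, s3, s4, s5}
read 1: {s0, s1, s2, s3, s5}
read 0: {s0, s1, s2, s3, s4, s5}
read 0: {s0, s1, s2, s3, s4, s5}
read 0: {s0, s1, s2, s3, s4, s5}
Reachable ∩ accepting = {s4} — nonempty.

accepted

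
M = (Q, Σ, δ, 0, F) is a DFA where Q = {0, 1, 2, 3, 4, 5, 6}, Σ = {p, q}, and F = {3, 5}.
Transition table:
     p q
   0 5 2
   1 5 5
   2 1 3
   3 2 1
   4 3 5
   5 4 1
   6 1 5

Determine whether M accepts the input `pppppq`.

0 --p--> 5
5 --p--> 4
4 --p--> 3
3 --p--> 2
2 --p--> 1
1 --q--> 5
End in state 5, which is an accepting state.

accepted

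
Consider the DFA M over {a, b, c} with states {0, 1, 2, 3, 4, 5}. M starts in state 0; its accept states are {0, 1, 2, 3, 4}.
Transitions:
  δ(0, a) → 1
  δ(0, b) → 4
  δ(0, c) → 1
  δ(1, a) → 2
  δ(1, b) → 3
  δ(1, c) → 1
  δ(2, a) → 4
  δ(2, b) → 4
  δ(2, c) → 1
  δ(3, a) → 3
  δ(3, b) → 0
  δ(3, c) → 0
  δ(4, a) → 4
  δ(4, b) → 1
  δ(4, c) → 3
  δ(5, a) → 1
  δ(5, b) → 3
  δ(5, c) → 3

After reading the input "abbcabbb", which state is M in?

3

0 --a--> 1
1 --b--> 3
3 --b--> 0
0 --c--> 1
1 --a--> 2
2 --b--> 4
4 --b--> 1
1 --b--> 3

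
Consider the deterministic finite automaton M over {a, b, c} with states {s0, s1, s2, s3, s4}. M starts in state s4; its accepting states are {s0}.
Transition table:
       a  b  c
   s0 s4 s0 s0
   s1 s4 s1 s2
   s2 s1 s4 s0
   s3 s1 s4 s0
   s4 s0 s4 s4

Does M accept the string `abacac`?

accepted

s4 --a--> s0
s0 --b--> s0
s0 --a--> s4
s4 --c--> s4
s4 --a--> s0
s0 --c--> s0
End in state s0, which is an accepting state.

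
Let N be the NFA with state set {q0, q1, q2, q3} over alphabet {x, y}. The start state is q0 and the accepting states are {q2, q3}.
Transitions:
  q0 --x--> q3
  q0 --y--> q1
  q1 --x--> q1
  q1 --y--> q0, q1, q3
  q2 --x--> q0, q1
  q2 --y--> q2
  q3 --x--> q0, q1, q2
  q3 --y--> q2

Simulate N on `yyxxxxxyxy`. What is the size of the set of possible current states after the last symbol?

4

Start: {q0}
read y: {q1}
read y: {q0, q1, q3}
read x: {q0, q1, q2, q3}
read x: {q0, q1, q2, q3}
read x: {q0, q1, q2, q3}
read x: {q0, q1, q2, q3}
read x: {q0, q1, q2, q3}
read y: {q0, q1, q2, q3}
read x: {q0, q1, q2, q3}
read y: {q0, q1, q2, q3}
Final reachable set {q0, q1, q2, q3} has 4 states.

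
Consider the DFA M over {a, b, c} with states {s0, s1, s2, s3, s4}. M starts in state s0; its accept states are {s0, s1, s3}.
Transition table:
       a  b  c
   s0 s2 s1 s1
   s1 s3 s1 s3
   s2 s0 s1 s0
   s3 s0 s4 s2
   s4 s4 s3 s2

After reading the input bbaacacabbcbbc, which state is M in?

s2

s0 --b--> s1
s1 --b--> s1
s1 --a--> s3
s3 --a--> s0
s0 --c--> s1
s1 --a--> s3
s3 --c--> s2
s2 --a--> s0
s0 --b--> s1
s1 --b--> s1
s1 --c--> s3
s3 --b--> s4
s4 --b--> s3
s3 --c--> s2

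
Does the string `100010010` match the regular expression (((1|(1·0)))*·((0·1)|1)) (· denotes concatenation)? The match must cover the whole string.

No split of 100010010 into u·v has ((1|(1·0)))* matching u and ((0·1)|1) matching v.

no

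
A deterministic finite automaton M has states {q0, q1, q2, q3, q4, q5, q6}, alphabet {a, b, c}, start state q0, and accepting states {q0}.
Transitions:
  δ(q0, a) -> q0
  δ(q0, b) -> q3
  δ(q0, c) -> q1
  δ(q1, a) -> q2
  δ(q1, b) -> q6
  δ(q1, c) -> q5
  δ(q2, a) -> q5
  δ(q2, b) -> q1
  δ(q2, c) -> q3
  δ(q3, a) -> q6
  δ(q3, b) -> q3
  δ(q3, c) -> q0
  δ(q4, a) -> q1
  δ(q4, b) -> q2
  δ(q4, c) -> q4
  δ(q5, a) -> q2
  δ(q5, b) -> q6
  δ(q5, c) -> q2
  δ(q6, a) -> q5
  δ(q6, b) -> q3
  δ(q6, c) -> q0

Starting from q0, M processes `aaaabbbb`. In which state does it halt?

q0 --a--> q0
q0 --a--> q0
q0 --a--> q0
q0 --a--> q0
q0 --b--> q3
q3 --b--> q3
q3 --b--> q3
q3 --b--> q3

q3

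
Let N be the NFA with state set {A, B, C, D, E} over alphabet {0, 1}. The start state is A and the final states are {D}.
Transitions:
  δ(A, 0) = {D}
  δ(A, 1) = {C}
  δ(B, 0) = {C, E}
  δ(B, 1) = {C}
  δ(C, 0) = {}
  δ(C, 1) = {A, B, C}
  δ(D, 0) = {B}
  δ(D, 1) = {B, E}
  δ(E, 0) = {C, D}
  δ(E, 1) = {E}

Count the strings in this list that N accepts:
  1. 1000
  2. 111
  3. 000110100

1000: rejected
111: rejected
000110100: accepted

1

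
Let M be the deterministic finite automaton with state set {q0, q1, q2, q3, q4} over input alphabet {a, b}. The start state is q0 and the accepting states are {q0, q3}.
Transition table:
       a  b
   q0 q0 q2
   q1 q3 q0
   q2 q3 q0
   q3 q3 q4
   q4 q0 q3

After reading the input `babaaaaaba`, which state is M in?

q0 --b--> q2
q2 --a--> q3
q3 --b--> q4
q4 --a--> q0
q0 --a--> q0
q0 --a--> q0
q0 --a--> q0
q0 --a--> q0
q0 --b--> q2
q2 --a--> q3

q3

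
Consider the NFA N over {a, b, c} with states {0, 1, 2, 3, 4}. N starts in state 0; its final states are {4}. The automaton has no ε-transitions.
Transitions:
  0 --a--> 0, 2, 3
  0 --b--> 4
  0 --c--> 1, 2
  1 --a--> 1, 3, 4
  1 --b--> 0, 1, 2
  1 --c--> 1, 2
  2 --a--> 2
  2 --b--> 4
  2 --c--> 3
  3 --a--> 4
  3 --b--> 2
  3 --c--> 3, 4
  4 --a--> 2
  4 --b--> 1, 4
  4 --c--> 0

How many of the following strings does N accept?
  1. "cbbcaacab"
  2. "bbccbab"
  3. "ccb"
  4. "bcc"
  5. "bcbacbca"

4

"cbbcaacab": accepted
"bbccbab": accepted
"ccb": accepted
"bcc": rejected
"bcbacbca": accepted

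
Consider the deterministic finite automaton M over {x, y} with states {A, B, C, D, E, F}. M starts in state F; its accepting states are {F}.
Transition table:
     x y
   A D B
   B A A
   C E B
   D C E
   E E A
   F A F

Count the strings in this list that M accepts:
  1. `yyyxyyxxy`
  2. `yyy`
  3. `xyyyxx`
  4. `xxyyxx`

`yyyxyyxxy`: rejected
`yyy`: accepted
`xyyyxx`: rejected
`xxyyxx`: rejected

1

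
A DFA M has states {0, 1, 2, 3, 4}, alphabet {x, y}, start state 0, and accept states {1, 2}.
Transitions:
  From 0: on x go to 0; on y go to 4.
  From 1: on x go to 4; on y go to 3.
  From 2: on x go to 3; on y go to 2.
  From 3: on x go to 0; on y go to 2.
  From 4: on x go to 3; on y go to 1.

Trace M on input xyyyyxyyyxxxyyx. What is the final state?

0 --x--> 0
0 --y--> 4
4 --y--> 1
1 --y--> 3
3 --y--> 2
2 --x--> 3
3 --y--> 2
2 --y--> 2
2 --y--> 2
2 --x--> 3
3 --x--> 0
0 --x--> 0
0 --y--> 4
4 --y--> 1
1 --x--> 4

4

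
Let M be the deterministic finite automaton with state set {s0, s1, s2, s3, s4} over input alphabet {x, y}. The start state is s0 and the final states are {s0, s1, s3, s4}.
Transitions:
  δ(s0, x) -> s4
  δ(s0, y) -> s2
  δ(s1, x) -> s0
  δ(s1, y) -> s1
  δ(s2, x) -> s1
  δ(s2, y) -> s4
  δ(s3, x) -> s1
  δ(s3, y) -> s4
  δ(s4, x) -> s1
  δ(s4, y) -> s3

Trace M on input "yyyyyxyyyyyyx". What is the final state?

s0

s0 --y--> s2
s2 --y--> s4
s4 --y--> s3
s3 --y--> s4
s4 --y--> s3
s3 --x--> s1
s1 --y--> s1
s1 --y--> s1
s1 --y--> s1
s1 --y--> s1
s1 --y--> s1
s1 --y--> s1
s1 --x--> s0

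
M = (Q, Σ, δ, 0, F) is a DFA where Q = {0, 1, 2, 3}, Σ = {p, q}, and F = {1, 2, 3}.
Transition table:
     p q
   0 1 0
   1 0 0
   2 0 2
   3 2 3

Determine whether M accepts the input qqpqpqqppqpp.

0 --q--> 0
0 --q--> 0
0 --p--> 1
1 --q--> 0
0 --p--> 1
1 --q--> 0
0 --q--> 0
0 --p--> 1
1 --p--> 0
0 --q--> 0
0 --p--> 1
1 --p--> 0
End in state 0, which is not an accepting state.

rejected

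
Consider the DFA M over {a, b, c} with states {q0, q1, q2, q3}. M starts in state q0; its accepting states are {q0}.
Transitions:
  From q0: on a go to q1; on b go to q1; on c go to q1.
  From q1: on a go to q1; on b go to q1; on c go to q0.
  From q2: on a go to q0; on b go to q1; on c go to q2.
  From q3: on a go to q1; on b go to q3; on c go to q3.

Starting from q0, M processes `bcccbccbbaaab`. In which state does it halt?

q0 --b--> q1
q1 --c--> q0
q0 --c--> q1
q1 --c--> q0
q0 --b--> q1
q1 --c--> q0
q0 --c--> q1
q1 --b--> q1
q1 --b--> q1
q1 --a--> q1
q1 --a--> q1
q1 --a--> q1
q1 --b--> q1

q1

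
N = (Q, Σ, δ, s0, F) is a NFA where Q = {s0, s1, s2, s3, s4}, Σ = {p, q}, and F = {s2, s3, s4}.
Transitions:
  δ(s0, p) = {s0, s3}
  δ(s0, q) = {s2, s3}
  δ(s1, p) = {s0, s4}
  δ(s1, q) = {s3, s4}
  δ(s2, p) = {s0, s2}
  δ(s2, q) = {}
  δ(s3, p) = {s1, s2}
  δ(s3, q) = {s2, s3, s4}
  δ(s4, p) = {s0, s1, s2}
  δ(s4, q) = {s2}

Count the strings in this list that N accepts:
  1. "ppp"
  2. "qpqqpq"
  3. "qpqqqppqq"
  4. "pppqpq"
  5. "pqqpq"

"ppp": accepted
"qpqqpq": accepted
"qpqqqppqq": accepted
"pppqpq": accepted
"pqqpq": accepted

5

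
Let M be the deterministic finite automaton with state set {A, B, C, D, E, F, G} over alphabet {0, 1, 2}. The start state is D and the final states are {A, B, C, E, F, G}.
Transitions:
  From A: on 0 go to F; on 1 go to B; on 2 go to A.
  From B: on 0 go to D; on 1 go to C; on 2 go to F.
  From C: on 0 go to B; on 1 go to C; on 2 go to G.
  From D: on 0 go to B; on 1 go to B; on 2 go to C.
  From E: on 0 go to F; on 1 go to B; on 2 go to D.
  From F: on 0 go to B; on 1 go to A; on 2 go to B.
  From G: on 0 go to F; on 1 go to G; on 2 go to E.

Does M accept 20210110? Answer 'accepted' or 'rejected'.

D --2--> C
C --0--> B
B --2--> F
F --1--> A
A --0--> F
F --1--> A
A --1--> B
B --0--> D
End in state D, which is not an accepting state.

rejected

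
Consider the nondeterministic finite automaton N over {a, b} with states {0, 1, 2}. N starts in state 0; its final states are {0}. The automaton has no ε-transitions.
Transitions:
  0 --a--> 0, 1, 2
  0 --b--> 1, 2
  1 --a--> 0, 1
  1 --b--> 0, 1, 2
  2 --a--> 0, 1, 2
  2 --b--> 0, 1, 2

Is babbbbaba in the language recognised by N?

Start: {0}
read b: {1, 2}
read a: {0, 1, 2}
read b: {0, 1, 2}
read b: {0, 1, 2}
read b: {0, 1, 2}
read b: {0, 1, 2}
read a: {0, 1, 2}
read b: {0, 1, 2}
read a: {0, 1, 2}
Reachable ∩ accepting = {0} — nonempty.

accepted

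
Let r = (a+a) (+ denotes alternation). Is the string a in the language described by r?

yes

The left alternative a matches a.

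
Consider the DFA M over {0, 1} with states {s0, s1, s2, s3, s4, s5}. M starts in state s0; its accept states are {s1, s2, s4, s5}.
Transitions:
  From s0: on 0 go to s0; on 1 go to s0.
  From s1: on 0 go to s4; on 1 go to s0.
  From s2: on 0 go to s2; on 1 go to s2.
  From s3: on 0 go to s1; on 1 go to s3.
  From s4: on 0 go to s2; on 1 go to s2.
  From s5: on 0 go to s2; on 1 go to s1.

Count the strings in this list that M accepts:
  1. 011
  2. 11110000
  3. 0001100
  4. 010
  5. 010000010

0

011: rejected
11110000: rejected
0001100: rejected
010: rejected
010000010: rejected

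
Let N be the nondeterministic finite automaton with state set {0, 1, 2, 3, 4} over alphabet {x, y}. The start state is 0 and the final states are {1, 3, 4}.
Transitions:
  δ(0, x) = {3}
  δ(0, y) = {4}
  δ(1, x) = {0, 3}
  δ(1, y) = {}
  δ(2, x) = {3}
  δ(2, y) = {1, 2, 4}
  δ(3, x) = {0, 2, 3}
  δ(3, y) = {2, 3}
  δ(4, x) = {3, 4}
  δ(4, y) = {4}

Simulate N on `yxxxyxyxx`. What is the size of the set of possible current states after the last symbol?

4

Start: {0}
read y: {4}
read x: {3, 4}
read x: {0, 2, 3, 4}
read x: {0, 2, 3, 4}
read y: {1, 2, 3, 4}
read x: {0, 2, 3, 4}
read y: {1, 2, 3, 4}
read x: {0, 2, 3, 4}
read x: {0, 2, 3, 4}
Final reachable set {0, 2, 3, 4} has 4 states.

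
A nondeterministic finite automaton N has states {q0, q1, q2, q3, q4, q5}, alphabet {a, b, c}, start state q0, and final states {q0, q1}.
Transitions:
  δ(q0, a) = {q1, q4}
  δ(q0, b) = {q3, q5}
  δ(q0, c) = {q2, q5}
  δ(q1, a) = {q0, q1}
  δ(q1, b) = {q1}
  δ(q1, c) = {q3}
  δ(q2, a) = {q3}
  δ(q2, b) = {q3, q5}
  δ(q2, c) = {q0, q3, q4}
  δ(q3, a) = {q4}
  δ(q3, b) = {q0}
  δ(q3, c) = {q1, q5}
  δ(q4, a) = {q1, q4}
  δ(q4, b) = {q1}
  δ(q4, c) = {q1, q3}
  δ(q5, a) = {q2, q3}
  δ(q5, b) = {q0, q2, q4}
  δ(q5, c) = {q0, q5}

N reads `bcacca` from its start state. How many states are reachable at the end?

5

Start: {q0}
read b: {q3, q5}
read c: {q0, q1, q5}
read a: {q0, q1, q2, q3, q4}
read c: {q0, q1, q2, q3, q4, q5}
read c: {q0, q1, q2, q3, q4, q5}
read a: {q0, q1, q2, q3, q4}
Final reachable set {q0, q1, q2, q3, q4} has 5 states.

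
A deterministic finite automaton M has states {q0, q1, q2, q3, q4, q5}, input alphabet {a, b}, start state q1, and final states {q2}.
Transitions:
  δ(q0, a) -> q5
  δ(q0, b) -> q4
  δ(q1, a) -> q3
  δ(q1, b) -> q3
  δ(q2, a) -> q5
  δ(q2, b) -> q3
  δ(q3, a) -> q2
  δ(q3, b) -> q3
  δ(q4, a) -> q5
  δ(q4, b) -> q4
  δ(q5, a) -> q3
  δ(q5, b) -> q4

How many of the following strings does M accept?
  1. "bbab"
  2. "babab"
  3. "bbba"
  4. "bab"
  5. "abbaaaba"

"bbab": rejected
"babab": rejected
"bbba": accepted
"bab": rejected
"abbaaaba": accepted

2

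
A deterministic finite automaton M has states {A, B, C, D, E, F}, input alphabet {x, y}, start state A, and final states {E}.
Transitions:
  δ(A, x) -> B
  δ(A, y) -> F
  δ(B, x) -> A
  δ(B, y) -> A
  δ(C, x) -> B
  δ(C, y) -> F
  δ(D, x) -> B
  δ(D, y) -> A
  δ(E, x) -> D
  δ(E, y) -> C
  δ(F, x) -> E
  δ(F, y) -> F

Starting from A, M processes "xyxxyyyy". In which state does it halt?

F

A --x--> B
B --y--> A
A --x--> B
B --x--> A
A --y--> F
F --y--> F
F --y--> F
F --y--> F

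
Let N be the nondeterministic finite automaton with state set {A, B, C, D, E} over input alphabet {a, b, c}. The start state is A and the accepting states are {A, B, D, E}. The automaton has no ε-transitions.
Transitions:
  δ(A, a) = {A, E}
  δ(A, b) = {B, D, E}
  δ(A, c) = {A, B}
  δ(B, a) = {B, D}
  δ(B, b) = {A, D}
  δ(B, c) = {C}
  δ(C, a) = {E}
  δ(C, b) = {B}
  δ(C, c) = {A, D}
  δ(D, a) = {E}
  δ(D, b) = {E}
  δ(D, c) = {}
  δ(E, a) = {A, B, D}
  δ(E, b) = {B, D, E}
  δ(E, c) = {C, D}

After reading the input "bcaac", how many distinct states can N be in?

3

Start: {A}
read b: {B, D, E}
read c: {C, D}
read a: {E}
read a: {A, B, D}
read c: {A, B, C}
Final reachable set {A, B, C} has 3 states.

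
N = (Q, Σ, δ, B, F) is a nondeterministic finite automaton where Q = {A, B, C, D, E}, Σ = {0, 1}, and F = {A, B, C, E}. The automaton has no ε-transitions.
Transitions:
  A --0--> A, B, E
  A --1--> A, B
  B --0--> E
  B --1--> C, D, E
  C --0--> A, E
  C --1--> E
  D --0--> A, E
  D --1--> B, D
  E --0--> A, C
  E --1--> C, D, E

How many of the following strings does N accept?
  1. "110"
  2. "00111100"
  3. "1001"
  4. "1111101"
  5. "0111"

5

"110": accepted
"00111100": accepted
"1001": accepted
"1111101": accepted
"0111": accepted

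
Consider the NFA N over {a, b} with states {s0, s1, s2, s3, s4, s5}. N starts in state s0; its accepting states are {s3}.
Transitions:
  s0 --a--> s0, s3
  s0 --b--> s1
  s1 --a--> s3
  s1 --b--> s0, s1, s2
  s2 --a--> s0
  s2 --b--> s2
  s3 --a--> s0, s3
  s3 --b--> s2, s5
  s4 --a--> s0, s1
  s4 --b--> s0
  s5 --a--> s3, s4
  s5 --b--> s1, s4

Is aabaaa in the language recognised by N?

Start: {s0}
read a: {s0, s3}
read a: {s0, s3}
read b: {s1, s2, s5}
read a: {s0, s3, s4}
read a: {s0, s1, s3}
read a: {s0, s3}
Reachable ∩ accepting = {s3} — nonempty.

accepted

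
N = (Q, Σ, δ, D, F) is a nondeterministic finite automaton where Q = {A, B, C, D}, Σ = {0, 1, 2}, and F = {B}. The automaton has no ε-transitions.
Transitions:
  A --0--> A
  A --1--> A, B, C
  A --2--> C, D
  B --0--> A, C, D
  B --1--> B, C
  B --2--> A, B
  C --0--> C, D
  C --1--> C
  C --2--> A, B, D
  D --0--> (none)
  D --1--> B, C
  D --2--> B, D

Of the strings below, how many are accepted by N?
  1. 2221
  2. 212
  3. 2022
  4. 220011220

3

2221: accepted
212: accepted
2022: accepted
220011220: rejected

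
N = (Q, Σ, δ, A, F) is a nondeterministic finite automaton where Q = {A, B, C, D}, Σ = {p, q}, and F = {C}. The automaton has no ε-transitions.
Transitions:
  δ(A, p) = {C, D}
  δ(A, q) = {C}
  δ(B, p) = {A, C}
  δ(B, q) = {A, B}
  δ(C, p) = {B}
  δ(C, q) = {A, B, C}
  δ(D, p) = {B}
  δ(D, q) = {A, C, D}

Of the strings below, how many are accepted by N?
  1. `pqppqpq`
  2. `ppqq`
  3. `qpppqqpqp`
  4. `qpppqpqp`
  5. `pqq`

5

`pqppqpq`: accepted
`ppqq`: accepted
`qpppqqpqp`: accepted
`qpppqpqp`: accepted
`pqq`: accepted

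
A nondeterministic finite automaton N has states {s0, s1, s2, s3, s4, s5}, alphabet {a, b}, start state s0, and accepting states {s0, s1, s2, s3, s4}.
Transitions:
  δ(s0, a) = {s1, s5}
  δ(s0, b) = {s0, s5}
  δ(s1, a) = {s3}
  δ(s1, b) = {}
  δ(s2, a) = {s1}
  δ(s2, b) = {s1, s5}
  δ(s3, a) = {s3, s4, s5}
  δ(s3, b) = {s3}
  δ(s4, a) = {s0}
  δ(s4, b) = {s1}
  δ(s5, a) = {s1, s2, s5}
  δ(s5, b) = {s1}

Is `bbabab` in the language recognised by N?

Start: {s0}
read b: {s0, s5}
read b: {s0, s1, s5}
read a: {s1, s2, s3, s5}
read b: {s1, s3, s5}
read a: {s1, s2, s3, s4, s5}
read b: {s1, s3, s5}
Reachable ∩ accepting = {s1, s3} — nonempty.

accepted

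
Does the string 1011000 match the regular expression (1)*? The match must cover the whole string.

1011000 cannot be split into zero or more pieces each matching 1.

no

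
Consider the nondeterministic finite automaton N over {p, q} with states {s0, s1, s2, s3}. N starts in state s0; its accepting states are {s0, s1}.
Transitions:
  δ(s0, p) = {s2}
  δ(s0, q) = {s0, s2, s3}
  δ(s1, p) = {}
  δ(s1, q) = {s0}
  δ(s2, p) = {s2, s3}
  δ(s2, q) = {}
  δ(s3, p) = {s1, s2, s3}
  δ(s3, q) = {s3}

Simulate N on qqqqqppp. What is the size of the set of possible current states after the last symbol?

Start: {s0}
read q: {s0, s2, s3}
read q: {s0, s2, s3}
read q: {s0, s2, s3}
read q: {s0, s2, s3}
read q: {s0, s2, s3}
read p: {s1, s2, s3}
read p: {s1, s2, s3}
read p: {s1, s2, s3}
Final reachable set {s1, s2, s3} has 3 states.

3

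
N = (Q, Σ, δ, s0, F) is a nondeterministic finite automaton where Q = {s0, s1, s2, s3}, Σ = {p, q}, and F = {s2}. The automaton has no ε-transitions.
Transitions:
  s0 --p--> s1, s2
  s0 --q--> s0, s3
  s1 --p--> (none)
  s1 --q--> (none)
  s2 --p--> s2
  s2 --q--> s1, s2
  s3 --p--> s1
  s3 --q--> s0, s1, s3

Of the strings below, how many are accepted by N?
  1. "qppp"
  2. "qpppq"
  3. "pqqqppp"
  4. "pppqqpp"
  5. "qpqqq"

"qppp": accepted
"qpppq": accepted
"pqqqppp": accepted
"pppqqpp": accepted
"qpqqq": accepted

5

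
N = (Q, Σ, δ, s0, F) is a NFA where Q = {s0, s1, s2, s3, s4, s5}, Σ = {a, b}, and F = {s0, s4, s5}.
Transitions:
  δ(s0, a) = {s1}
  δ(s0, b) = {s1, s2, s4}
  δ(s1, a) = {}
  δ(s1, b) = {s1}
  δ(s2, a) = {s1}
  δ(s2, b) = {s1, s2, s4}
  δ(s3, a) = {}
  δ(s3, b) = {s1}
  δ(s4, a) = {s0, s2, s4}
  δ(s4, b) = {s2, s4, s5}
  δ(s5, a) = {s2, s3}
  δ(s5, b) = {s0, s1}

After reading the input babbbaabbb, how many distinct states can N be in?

Start: {s0}
read b: {s1, s2, s4}
read a: {s0, s1, s2, s4}
read b: {s1, s2, s4, s5}
read b: {s0, s1, s2, s4, s5}
read b: {s0, s1, s2, s4, s5}
read a: {s0, s1, s2, s3, s4}
read a: {s0, s1, s2, s4}
read b: {s1, s2, s4, s5}
read b: {s0, s1, s2, s4, s5}
read b: {s0, s1, s2, s4, s5}
Final reachable set {s0, s1, s2, s4, s5} has 5 states.

5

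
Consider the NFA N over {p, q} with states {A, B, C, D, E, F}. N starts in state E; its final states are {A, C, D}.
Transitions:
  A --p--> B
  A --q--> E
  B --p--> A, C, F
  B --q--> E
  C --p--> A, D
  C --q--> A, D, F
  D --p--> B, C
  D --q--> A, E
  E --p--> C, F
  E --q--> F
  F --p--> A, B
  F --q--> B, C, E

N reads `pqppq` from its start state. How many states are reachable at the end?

6

Start: {E}
read p: {C, F}
read q: {A, B, C, D, E, F}
read p: {A, B, C, D, F}
read p: {A, B, C, D, F}
read q: {A, B, C, D, E, F}
Final reachable set {A, B, C, D, E, F} has 6 states.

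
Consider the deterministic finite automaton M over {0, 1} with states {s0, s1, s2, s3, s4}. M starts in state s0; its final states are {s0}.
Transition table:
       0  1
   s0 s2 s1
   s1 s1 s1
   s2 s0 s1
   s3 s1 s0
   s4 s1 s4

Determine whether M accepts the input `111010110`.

s0 --1--> s1
s1 --1--> s1
s1 --1--> s1
s1 --0--> s1
s1 --1--> s1
s1 --0--> s1
s1 --1--> s1
s1 --1--> s1
s1 --0--> s1
End in state s1, which is not an accepting state.

rejected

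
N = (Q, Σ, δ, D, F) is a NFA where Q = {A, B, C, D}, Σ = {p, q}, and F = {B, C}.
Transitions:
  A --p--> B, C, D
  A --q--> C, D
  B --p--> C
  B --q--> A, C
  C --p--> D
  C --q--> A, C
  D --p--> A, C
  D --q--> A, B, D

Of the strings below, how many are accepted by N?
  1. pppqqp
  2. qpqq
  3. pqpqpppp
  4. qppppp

4

pppqqp: accepted
qpqq: accepted
pqpqpppp: accepted
qppppp: accepted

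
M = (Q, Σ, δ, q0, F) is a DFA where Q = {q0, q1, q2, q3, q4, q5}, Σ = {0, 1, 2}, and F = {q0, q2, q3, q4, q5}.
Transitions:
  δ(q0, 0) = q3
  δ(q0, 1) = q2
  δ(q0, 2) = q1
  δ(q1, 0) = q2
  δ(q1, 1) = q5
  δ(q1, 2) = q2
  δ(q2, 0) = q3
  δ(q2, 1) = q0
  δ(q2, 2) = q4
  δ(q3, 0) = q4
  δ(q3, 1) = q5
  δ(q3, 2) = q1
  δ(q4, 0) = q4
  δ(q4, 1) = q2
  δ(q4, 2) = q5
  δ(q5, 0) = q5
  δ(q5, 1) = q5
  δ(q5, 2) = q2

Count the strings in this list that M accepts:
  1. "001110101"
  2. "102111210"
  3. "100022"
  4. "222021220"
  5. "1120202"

"001110101": accepted
"102111210": accepted
"100022": accepted
"222021220": accepted
"1120202": accepted

5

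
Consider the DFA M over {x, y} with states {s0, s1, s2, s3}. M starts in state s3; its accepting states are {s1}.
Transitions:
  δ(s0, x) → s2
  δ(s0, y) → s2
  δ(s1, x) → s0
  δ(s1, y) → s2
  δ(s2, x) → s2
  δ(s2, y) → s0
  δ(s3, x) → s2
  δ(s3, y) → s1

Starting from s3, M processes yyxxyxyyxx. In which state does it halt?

s2

s3 --y--> s1
s1 --y--> s2
s2 --x--> s2
s2 --x--> s2
s2 --y--> s0
s0 --x--> s2
s2 --y--> s0
s0 --y--> s2
s2 --x--> s2
s2 --x--> s2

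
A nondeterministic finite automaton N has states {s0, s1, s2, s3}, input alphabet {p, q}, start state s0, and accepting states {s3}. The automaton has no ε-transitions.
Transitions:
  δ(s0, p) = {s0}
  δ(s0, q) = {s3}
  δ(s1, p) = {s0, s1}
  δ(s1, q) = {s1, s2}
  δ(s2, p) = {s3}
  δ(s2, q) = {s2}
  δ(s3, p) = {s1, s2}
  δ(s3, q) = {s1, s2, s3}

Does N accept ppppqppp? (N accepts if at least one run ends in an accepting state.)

Start: {s0}
read p: {s0}
read p: {s0}
read p: {s0}
read p: {s0}
read q: {s3}
read p: {s1, s2}
read p: {s0, s1, s3}
read p: {s0, s1, s2}
Reachable ∩ accepting = {} — empty.

rejected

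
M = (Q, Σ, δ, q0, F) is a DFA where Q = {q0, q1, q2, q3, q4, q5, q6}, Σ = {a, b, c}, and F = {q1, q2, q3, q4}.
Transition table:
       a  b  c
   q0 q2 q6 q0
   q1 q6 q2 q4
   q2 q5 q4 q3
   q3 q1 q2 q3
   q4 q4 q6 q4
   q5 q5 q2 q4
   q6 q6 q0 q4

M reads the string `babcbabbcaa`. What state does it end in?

q4

q0 --b--> q6
q6 --a--> q6
q6 --b--> q0
q0 --c--> q0
q0 --b--> q6
q6 --a--> q6
q6 --b--> q0
q0 --b--> q6
q6 --c--> q4
q4 --a--> q4
q4 --a--> q4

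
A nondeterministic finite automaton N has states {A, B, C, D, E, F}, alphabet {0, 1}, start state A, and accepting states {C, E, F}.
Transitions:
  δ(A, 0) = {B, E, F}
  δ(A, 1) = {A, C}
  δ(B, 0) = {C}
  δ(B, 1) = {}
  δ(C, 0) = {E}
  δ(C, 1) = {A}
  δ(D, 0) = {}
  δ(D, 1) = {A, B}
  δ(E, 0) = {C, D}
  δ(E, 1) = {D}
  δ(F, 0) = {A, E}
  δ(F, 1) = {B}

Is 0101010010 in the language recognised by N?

rejected

Start: {A}
read 0: {B, E, F}
read 1: {B, D}
read 0: {C}
read 1: {A}
read 0: {B, E, F}
read 1: {B, D}
read 0: {C}
read 0: {E}
read 1: {D}
read 0: {}
Reachable ∩ accepting = {} — empty.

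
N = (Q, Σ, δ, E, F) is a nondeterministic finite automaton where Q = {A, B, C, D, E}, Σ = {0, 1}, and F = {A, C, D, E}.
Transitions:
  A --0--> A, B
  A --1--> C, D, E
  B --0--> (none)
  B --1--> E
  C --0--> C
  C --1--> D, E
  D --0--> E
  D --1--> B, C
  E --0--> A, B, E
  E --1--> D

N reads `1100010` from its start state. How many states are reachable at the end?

3

Start: {E}
read 1: {D}
read 1: {B, C}
read 0: {C}
read 0: {C}
read 0: {C}
read 1: {D, E}
read 0: {A, B, E}
Final reachable set {A, B, E} has 3 states.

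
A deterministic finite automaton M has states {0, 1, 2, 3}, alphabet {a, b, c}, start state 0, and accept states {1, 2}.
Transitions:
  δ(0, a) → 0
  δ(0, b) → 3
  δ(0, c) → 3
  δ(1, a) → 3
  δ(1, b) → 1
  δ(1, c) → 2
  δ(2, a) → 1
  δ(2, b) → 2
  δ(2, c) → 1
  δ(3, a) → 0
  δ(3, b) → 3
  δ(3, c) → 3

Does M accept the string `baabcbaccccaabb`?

rejected

0 --b--> 3
3 --a--> 0
0 --a--> 0
0 --b--> 3
3 --c--> 3
3 --b--> 3
3 --a--> 0
0 --c--> 3
3 --c--> 3
3 --c--> 3
3 --c--> 3
3 --a--> 0
0 --a--> 0
0 --b--> 3
3 --b--> 3
End in state 3, which is not an accepting state.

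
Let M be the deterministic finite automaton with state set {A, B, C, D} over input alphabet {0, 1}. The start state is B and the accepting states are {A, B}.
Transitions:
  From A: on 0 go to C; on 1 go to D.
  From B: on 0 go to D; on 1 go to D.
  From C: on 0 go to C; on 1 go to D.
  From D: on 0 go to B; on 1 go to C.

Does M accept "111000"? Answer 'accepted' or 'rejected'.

accepted

B --1--> D
D --1--> C
C --1--> D
D --0--> B
B --0--> D
D --0--> B
End in state B, which is an accepting state.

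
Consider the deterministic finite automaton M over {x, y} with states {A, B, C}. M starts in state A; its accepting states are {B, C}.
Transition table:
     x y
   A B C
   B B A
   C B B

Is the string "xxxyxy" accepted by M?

A --x--> B
B --x--> B
B --x--> B
B --y--> A
A --x--> B
B --y--> A
End in state A, which is not an accepting state.

rejected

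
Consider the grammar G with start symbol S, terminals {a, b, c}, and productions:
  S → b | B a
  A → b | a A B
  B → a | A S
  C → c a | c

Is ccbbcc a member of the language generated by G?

no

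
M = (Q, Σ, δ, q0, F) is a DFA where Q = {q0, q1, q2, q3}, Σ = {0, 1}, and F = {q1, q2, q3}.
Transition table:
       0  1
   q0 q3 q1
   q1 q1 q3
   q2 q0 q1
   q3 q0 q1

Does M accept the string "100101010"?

q0 --1--> q1
q1 --0--> q1
q1 --0--> q1
q1 --1--> q3
q3 --0--> q0
q0 --1--> q1
q1 --0--> q1
q1 --1--> q3
q3 --0--> q0
End in state q0, which is not an accepting state.

rejected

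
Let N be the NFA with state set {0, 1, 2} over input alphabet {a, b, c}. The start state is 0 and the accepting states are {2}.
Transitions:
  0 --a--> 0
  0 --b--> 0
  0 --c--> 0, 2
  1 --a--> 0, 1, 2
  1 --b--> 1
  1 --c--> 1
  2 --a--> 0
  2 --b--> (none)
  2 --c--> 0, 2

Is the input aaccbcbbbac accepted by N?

Start: {0}
read a: {0}
read a: {0}
read c: {0, 2}
read c: {0, 2}
read b: {0}
read c: {0, 2}
read b: {0}
read b: {0}
read b: {0}
read a: {0}
read c: {0, 2}
Reachable ∩ accepting = {2} — nonempty.

accepted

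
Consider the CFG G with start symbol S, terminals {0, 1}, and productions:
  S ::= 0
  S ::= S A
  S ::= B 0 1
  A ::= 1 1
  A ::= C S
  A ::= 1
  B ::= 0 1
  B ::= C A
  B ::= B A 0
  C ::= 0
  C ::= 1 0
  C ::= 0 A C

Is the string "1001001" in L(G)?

no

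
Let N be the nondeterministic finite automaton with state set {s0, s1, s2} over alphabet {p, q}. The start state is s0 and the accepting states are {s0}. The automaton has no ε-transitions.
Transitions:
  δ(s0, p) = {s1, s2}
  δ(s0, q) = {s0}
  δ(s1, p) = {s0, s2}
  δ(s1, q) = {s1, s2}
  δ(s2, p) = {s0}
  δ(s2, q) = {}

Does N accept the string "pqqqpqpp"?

Start: {s0}
read p: {s1, s2}
read q: {s1, s2}
read q: {s1, s2}
read q: {s1, s2}
read p: {s0, s2}
read q: {s0}
read p: {s1, s2}
read p: {s0, s2}
Reachable ∩ accepting = {s0} — nonempty.

accepted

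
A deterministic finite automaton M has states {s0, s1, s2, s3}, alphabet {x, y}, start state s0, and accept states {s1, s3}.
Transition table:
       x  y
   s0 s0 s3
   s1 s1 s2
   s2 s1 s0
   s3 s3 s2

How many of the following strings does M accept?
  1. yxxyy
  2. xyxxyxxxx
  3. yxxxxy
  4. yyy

1

yxxyy: rejected
xyxxyxxxx: accepted
yxxxxy: rejected
yyy: rejected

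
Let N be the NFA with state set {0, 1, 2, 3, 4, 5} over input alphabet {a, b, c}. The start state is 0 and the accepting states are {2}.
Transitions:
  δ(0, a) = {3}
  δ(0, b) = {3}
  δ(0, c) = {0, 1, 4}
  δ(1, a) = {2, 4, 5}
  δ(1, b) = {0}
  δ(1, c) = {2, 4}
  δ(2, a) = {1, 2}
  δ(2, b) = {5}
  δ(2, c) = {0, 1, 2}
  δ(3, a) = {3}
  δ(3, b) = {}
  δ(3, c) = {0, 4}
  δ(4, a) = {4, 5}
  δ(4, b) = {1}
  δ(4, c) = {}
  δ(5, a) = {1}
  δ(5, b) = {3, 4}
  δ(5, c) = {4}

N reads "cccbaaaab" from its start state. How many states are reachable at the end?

Start: {0}
read c: {0, 1, 4}
read c: {0, 1, 2, 4}
read c: {0, 1, 2, 4}
read b: {0, 1, 3, 5}
read a: {1, 2, 3, 4, 5}
read a: {1, 2, 3, 4, 5}
read a: {1, 2, 3, 4, 5}
read a: {1, 2, 3, 4, 5}
read b: {0, 1, 3, 4, 5}
Final reachable set {0, 1, 3, 4, 5} has 5 states.

5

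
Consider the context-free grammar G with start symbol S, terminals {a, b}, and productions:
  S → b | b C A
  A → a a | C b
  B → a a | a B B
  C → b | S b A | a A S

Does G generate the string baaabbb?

yes

S ⇒ bCA ⇒ baASA ⇒ baaaSA ⇒ baaabA ⇒ baaabCb ⇒ baaabbb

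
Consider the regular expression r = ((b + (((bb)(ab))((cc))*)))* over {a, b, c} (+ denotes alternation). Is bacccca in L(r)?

no

bacccca cannot be split into zero or more pieces each matching (b+(((bb)(ab))((cc))*)).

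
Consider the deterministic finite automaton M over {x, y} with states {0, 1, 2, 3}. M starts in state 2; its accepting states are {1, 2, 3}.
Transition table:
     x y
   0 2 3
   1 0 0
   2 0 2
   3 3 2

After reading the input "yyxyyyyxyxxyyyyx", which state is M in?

0

2 --y--> 2
2 --y--> 2
2 --x--> 0
0 --y--> 3
3 --y--> 2
2 --y--> 2
2 --y--> 2
2 --x--> 0
0 --y--> 3
3 --x--> 3
3 --x--> 3
3 --y--> 2
2 --y--> 2
2 --y--> 2
2 --y--> 2
2 --x--> 0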